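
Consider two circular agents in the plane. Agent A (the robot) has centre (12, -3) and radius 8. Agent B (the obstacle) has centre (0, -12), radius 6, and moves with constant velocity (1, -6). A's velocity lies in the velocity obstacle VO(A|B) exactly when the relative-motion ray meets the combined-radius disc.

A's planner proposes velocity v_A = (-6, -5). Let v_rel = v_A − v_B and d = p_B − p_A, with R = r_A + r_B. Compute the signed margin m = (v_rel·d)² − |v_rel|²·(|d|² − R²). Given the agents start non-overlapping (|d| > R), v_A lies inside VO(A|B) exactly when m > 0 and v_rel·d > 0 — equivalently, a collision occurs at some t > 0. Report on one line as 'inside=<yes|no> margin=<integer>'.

d = (-12, -9),  |d|² = 225;  R = 8+6 = 14,  c = 225−14² = 29
v_rel = (-7, 1),  |v_rel|² = 50;  v_rel·d = (-7)·(-12) + (1)·(-9) = 75
50·t² − 150·t + 29 = 0  ⇒  m = 75² − 50·29 = 4175
m = 4175 > 0,  v_rel·d = 75 > 0  ⇒  inside

inside=yes margin=4175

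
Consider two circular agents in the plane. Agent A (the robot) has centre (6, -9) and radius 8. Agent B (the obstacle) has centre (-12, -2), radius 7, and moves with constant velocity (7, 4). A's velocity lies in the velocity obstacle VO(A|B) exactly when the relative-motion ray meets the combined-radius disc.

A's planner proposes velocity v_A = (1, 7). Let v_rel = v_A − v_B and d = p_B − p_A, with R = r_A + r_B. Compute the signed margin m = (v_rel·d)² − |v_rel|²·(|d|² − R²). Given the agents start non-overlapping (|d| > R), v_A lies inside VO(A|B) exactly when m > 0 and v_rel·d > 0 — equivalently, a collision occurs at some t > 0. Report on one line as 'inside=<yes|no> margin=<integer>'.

d = (-18, 7),  |d|² = 373;  R = 8+7 = 15,  c = 373−15² = 148
v_rel = (-6, 3),  |v_rel|² = 45;  v_rel·d = (-6)·(-18) + (3)·(7) = 129
45·t² − 258·t + 148 = 0  ⇒  m = 129² − 45·148 = 9981
m = 9981 > 0,  v_rel·d = 129 > 0  ⇒  inside

inside=yes margin=9981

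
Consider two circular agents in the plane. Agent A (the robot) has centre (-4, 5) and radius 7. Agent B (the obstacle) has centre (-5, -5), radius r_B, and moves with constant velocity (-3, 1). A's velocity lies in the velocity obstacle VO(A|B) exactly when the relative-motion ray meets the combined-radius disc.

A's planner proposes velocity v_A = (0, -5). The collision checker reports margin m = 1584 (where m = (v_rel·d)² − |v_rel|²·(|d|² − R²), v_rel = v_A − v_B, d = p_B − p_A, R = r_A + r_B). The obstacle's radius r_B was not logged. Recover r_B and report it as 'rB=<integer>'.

m = 1584
d = (-1, -10);  v_rel = (3, -6),  |v_rel|² = 45
v_rel×d = (3)·(-10) − (-6)·(-1) = -36
since m = R²·45 − (-36)²:  R² = (1296 + 1584) / 45 = 64
R = √64 = 8  ⇒  r_B = 8 − 7 = 1

rB=1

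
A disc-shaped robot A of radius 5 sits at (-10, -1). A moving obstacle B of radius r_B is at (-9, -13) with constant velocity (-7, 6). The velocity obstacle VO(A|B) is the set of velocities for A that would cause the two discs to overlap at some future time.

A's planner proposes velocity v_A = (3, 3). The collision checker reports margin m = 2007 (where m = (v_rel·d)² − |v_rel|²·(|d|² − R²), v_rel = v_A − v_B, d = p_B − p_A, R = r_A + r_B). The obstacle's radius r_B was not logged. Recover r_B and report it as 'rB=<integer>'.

m = 2007
d = (1, -12);  v_rel = (10, -3),  |v_rel|² = 109
v_rel×d = (10)·(-12) − (-3)·(1) = -117
since m = R²·109 − (-117)²:  R² = (13689 + 2007) / 109 = 144
R = √144 = 12  ⇒  r_B = 12 − 5 = 7

rB=7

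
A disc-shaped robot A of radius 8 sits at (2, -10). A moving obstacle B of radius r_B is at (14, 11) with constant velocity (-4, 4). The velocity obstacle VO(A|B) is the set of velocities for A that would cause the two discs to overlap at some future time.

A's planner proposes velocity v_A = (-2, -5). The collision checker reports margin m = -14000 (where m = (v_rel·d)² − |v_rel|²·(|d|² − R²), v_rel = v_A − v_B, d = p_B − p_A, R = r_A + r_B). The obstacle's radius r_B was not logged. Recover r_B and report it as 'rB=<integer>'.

m = -14000
d = (12, 21);  v_rel = (2, -9),  |v_rel|² = 85
v_rel×d = (2)·(21) − (-9)·(12) = 150
since m = R²·85 − 150²:  R² = (22500 + -14000) / 85 = 100
R = √100 = 10  ⇒  r_B = 10 − 8 = 2

rB=2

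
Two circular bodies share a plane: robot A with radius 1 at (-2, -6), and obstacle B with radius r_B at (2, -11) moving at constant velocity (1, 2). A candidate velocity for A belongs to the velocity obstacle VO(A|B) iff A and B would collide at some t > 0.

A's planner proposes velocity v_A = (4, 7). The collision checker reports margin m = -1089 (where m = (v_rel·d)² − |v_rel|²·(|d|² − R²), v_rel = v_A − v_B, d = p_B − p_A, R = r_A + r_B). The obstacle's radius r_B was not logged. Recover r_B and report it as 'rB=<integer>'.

m = -1089
d = (4, -5);  v_rel = (3, 5),  |v_rel|² = 34
v_rel×d = (3)·(-5) − (5)·(4) = -35
since m = R²·34 − (-35)²:  R² = (1225 + -1089) / 34 = 4
R = √4 = 2  ⇒  r_B = 2 − 1 = 1

rB=1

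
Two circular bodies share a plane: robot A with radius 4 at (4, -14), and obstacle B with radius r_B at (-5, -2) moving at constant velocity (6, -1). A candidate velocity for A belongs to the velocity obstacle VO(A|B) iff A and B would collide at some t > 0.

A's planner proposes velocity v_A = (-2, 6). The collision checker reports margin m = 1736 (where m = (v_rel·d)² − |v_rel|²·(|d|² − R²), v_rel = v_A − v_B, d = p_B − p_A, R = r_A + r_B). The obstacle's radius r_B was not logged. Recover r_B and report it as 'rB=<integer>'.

m = 1736
d = (-9, 12);  v_rel = (-8, 7),  |v_rel|² = 113
v_rel×d = (-8)·(12) − (7)·(-9) = -33
since m = R²·113 − (-33)²:  R² = (1089 + 1736) / 113 = 25
R = √25 = 5  ⇒  r_B = 5 − 4 = 1

rB=1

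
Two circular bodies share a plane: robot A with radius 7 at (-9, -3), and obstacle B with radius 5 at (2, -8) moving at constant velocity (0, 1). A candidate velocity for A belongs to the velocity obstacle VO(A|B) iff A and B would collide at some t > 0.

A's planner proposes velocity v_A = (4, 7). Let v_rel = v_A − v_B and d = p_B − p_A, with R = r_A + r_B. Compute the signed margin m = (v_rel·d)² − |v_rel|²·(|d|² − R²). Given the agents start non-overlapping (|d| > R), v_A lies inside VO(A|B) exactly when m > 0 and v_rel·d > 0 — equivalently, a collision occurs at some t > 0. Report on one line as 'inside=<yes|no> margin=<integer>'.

d = (11, -5),  |d|² = 146;  R = 7+5 = 12,  c = 146−12² = 2
v_rel = (4, 6),  |v_rel|² = 52;  v_rel·d = (4)·(11) + (6)·(-5) = 14
52·t² − 28·t + 2 = 0  ⇒  m = 14² − 52·2 = 92
m = 92 > 0,  v_rel·d = 14 > 0  ⇒  inside

inside=yes margin=92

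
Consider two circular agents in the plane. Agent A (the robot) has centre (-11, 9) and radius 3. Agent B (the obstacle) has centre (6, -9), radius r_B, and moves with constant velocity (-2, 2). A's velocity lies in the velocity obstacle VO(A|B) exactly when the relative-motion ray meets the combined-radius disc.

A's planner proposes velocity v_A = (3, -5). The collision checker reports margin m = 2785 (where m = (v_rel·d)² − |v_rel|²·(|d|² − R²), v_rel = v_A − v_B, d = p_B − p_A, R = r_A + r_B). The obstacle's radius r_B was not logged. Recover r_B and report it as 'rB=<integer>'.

m = 2785
d = (17, -18);  v_rel = (5, -7),  |v_rel|² = 74
v_rel×d = (5)·(-18) − (-7)·(17) = 29
since m = R²·74 − 29²:  R² = (841 + 2785) / 74 = 49
R = √49 = 7  ⇒  r_B = 7 − 3 = 4

rB=4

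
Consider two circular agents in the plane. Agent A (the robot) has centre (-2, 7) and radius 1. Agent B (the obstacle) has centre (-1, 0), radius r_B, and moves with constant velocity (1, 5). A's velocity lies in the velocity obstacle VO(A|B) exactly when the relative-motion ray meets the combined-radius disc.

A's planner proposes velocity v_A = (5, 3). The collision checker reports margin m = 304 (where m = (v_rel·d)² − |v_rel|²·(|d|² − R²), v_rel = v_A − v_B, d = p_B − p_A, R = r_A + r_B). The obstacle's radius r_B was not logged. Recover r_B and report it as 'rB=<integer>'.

m = 304
d = (1, -7);  v_rel = (4, -2),  |v_rel|² = 20
v_rel×d = (4)·(-7) − (-2)·(1) = -26
since m = R²·20 − (-26)²:  R² = (676 + 304) / 20 = 49
R = √49 = 7  ⇒  r_B = 7 − 1 = 6

rB=6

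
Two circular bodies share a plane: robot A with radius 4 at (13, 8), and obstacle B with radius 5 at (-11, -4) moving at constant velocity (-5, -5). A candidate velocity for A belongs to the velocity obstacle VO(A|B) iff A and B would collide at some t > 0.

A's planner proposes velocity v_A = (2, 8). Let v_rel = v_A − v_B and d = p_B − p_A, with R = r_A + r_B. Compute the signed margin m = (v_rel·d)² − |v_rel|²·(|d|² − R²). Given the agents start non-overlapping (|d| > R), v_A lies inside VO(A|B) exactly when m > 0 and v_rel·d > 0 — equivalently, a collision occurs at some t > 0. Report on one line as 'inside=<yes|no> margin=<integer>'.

d = (-24, -12),  |d|² = 720;  R = 4+5 = 9,  c = 720−9² = 639
v_rel = (7, 13),  |v_rel|² = 218;  v_rel·d = (7)·(-24) + (13)·(-12) = -324
218·t² + 648·t + 639 = 0  ⇒  m = (-324)² − 218·639 = -34326
m = -34326 < 0,  v_rel·d = -324 < 0  ⇒  outside

inside=no margin=-34326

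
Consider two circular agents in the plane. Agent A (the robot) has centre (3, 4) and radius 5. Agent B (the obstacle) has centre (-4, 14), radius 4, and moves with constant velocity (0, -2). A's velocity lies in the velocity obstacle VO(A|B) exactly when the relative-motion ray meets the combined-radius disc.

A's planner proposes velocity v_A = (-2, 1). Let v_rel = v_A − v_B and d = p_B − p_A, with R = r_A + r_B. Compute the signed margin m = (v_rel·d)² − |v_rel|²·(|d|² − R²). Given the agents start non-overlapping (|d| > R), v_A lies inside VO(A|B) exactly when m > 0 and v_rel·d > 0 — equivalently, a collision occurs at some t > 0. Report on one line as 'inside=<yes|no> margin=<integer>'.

d = (-7, 10),  |d|² = 149;  R = 5+4 = 9,  c = 149−9² = 68
v_rel = (-2, 3),  |v_rel|² = 13;  v_rel·d = (-2)·(-7) + (3)·(10) = 44
13·t² − 88·t + 68 = 0  ⇒  m = 44² − 13·68 = 1052
m = 1052 > 0,  v_rel·d = 44 > 0  ⇒  inside

inside=yes margin=1052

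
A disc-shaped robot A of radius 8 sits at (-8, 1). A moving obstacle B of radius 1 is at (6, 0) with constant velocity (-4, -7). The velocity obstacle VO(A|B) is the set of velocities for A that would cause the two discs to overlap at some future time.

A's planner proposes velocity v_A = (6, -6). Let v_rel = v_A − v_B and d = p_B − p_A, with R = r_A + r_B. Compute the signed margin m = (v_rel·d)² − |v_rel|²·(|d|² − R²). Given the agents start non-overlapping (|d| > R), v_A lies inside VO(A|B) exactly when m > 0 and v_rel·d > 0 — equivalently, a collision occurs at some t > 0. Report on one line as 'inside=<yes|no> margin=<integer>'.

d = (14, -1),  |d|² = 197;  R = 8+1 = 9,  c = 197−9² = 116
v_rel = (10, 1),  |v_rel|² = 101;  v_rel·d = (10)·(14) + (1)·(-1) = 139
101·t² − 278·t + 116 = 0  ⇒  m = 139² − 101·116 = 7605
m = 7605 > 0,  v_rel·d = 139 > 0  ⇒  inside

inside=yes margin=7605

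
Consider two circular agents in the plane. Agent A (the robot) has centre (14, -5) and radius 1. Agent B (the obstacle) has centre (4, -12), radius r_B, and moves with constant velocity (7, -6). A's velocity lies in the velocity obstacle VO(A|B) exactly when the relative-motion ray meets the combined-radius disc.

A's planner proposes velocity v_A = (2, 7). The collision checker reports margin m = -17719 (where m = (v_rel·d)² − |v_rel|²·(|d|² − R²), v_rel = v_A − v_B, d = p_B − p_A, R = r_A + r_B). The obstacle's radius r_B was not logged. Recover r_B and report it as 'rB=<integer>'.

m = -17719
d = (-10, -7);  v_rel = (-5, 13),  |v_rel|² = 194
v_rel×d = (-5)·(-7) − (13)·(-10) = 165
since m = R²·194 − 165²:  R² = (27225 + -17719) / 194 = 49
R = √49 = 7  ⇒  r_B = 7 − 1 = 6

rB=6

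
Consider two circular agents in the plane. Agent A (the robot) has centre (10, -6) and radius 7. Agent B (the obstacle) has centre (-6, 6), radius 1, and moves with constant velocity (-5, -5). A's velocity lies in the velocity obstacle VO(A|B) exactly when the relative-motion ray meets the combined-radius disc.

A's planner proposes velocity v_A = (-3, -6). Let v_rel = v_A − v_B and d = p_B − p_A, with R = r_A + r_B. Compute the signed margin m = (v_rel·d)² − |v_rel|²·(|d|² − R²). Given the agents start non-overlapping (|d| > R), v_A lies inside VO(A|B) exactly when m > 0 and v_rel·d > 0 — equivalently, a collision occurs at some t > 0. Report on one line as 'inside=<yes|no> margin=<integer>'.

d = (-16, 12),  |d|² = 400;  R = 7+1 = 8,  c = 400−8² = 336
v_rel = (2, -1),  |v_rel|² = 5;  v_rel·d = (2)·(-16) + (-1)·(12) = -44
5·t² + 88·t + 336 = 0  ⇒  m = (-44)² − 5·336 = 256
m = 256 > 0,  v_rel·d = -44 < 0  ⇒  outside

inside=no margin=256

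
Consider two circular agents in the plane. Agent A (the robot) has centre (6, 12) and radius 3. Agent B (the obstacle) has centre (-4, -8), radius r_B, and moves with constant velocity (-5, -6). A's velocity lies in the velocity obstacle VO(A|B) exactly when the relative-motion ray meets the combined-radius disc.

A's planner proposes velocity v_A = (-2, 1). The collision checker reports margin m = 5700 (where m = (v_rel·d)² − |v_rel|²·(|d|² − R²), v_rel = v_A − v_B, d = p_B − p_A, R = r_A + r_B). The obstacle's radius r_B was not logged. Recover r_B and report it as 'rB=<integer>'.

m = 5700
d = (-10, -20);  v_rel = (3, 7),  |v_rel|² = 58
v_rel×d = (3)·(-20) − (7)·(-10) = 10
since m = R²·58 − 10²:  R² = (100 + 5700) / 58 = 100
R = √100 = 10  ⇒  r_B = 10 − 3 = 7

rB=7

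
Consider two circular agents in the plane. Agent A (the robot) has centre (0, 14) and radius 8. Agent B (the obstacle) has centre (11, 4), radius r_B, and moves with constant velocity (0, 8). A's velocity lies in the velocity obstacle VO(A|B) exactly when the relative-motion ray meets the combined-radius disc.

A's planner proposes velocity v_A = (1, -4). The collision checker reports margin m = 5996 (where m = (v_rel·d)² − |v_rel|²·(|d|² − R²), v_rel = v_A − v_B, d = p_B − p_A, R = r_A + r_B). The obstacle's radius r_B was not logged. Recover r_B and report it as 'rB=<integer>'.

m = 5996
d = (11, -10);  v_rel = (1, -12),  |v_rel|² = 145
v_rel×d = (1)·(-10) − (-12)·(11) = 122
since m = R²·145 − 122²:  R² = (14884 + 5996) / 145 = 144
R = √144 = 12  ⇒  r_B = 12 − 8 = 4

rB=4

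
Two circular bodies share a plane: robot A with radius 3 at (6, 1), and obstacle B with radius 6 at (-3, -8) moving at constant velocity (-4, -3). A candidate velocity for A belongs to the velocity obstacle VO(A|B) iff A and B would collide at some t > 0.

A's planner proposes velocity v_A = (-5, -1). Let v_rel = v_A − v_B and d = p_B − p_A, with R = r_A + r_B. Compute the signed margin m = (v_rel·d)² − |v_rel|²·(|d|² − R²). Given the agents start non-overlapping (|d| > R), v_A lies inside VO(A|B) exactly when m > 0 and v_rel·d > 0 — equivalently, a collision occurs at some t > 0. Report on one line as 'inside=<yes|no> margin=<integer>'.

d = (-9, -9),  |d|² = 162;  R = 3+6 = 9,  c = 162−9² = 81
v_rel = (-1, 2),  |v_rel|² = 5;  v_rel·d = (-1)·(-9) + (2)·(-9) = -9
5·t² + 18·t + 81 = 0  ⇒  m = (-9)² − 5·81 = -324
m = -324 < 0,  v_rel·d = -9 < 0  ⇒  outside

inside=no margin=-324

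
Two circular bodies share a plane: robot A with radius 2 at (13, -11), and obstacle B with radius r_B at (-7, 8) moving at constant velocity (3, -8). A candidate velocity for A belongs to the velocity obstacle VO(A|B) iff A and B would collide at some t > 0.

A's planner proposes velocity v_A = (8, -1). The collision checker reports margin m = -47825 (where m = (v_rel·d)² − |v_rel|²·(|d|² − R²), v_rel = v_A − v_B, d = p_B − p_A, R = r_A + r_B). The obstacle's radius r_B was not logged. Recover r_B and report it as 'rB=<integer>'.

m = -47825
d = (-20, 19);  v_rel = (5, 7),  |v_rel|² = 74
v_rel×d = (5)·(19) − (7)·(-20) = 235
since m = R²·74 − 235²:  R² = (55225 + -47825) / 74 = 100
R = √100 = 10  ⇒  r_B = 10 − 2 = 8

rB=8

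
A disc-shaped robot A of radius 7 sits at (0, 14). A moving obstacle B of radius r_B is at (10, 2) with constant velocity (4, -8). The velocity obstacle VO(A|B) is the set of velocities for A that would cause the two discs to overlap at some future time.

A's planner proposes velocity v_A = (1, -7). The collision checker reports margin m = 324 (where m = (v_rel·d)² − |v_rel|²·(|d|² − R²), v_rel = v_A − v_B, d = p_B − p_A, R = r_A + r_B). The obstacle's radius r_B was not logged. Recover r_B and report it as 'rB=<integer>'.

m = 324
d = (10, -12);  v_rel = (-3, 1),  |v_rel|² = 10
v_rel×d = (-3)·(-12) − (1)·(10) = 26
since m = R²·10 − 26²:  R² = (676 + 324) / 10 = 100
R = √100 = 10  ⇒  r_B = 10 − 7 = 3

rB=3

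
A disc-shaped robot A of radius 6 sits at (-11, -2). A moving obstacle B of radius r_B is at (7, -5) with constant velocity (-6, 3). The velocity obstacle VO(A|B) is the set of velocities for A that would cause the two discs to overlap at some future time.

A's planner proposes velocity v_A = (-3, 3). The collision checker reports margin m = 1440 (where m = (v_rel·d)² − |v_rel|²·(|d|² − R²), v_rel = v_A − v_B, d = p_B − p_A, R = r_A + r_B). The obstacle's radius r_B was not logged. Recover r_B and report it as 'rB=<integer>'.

m = 1440
d = (18, -3);  v_rel = (3, 0),  |v_rel|² = 9
v_rel×d = (3)·(-3) − (0)·(18) = -9
since m = R²·9 − (-9)²:  R² = (81 + 1440) / 9 = 169
R = √169 = 13  ⇒  r_B = 13 − 6 = 7

rB=7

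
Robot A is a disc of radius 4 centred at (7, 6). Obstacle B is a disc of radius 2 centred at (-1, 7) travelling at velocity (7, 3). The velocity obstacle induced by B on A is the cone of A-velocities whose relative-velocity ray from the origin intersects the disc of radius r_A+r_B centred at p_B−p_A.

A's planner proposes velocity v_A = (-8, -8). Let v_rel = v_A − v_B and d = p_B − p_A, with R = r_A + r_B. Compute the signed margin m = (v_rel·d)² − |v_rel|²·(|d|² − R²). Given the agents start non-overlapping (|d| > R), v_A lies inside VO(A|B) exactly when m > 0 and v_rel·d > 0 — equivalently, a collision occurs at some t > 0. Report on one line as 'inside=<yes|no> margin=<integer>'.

d = (-8, 1),  |d|² = 65;  R = 4+2 = 6,  c = 65−6² = 29
v_rel = (-15, -11),  |v_rel|² = 346;  v_rel·d = (-15)·(-8) + (-11)·(1) = 109
346·t² − 218·t + 29 = 0  ⇒  m = 109² − 346·29 = 1847
m = 1847 > 0,  v_rel·d = 109 > 0  ⇒  inside

inside=yes margin=1847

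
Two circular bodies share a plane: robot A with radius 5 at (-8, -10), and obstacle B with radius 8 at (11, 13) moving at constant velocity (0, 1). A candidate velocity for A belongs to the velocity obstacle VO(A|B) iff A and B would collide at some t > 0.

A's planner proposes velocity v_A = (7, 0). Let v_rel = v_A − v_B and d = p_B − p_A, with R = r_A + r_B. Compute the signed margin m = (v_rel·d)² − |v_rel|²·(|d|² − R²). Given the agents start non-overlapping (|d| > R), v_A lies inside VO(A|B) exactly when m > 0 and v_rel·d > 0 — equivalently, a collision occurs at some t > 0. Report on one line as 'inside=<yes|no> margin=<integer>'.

d = (19, 23),  |d|² = 890;  R = 5+8 = 13,  c = 890−13² = 721
v_rel = (7, -1),  |v_rel|² = 50;  v_rel·d = (7)·(19) + (-1)·(23) = 110
50·t² − 220·t + 721 = 0  ⇒  m = 110² − 50·721 = -23950
m = -23950 < 0,  v_rel·d = 110 > 0  ⇒  outside

inside=no margin=-23950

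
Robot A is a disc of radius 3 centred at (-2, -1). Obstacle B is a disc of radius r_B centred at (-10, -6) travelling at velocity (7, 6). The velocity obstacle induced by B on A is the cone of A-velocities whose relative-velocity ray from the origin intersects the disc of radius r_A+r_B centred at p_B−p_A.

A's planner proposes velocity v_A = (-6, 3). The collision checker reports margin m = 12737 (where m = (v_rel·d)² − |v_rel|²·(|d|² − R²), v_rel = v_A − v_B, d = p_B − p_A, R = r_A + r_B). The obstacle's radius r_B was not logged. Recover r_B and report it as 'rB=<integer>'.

m = 12737
d = (-8, -5);  v_rel = (-13, -3),  |v_rel|² = 178
v_rel×d = (-13)·(-5) − (-3)·(-8) = 41
since m = R²·178 − 41²:  R² = (1681 + 12737) / 178 = 81
R = √81 = 9  ⇒  r_B = 9 − 3 = 6

rB=6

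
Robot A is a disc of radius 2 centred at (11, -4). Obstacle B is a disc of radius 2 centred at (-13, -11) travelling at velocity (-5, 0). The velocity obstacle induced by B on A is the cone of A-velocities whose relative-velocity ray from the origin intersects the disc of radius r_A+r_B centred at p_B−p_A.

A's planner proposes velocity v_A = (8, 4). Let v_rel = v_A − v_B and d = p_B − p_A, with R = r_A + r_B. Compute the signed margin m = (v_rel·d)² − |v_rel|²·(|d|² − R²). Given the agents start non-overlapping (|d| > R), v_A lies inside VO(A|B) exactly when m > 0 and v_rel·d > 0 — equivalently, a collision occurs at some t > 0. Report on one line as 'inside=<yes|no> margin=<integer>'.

d = (-24, -7),  |d|² = 625;  R = 2+2 = 4,  c = 625−4² = 609
v_rel = (13, 4),  |v_rel|² = 185;  v_rel·d = (13)·(-24) + (4)·(-7) = -340
185·t² + 680·t + 609 = 0  ⇒  m = (-340)² − 185·609 = 2935
m = 2935 > 0,  v_rel·d = -340 < 0  ⇒  outside

inside=no margin=2935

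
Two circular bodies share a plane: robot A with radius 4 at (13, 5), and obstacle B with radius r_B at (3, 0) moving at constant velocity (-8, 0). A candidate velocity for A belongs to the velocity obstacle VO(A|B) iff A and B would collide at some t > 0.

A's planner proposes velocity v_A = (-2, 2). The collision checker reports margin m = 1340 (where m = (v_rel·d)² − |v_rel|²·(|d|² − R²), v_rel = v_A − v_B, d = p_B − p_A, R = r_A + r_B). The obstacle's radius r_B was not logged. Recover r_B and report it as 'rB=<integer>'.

m = 1340
d = (-10, -5);  v_rel = (6, 2),  |v_rel|² = 40
v_rel×d = (6)·(-5) − (2)·(-10) = -10
since m = R²·40 − (-10)²:  R² = (100 + 1340) / 40 = 36
R = √36 = 6  ⇒  r_B = 6 − 4 = 2

rB=2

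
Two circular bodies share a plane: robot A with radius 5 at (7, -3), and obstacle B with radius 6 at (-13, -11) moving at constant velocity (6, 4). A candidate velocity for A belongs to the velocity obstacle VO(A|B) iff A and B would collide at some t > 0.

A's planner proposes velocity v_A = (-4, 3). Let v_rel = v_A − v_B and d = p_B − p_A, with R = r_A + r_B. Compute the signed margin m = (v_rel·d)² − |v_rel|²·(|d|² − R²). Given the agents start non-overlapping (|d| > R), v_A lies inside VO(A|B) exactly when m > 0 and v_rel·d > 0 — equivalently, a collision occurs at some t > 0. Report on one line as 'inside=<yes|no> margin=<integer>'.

d = (-20, -8),  |d|² = 464;  R = 5+6 = 11,  c = 464−11² = 343
v_rel = (-10, -1),  |v_rel|² = 101;  v_rel·d = (-10)·(-20) + (-1)·(-8) = 208
101·t² − 416·t + 343 = 0  ⇒  m = 208² − 101·343 = 8621
m = 8621 > 0,  v_rel·d = 208 > 0  ⇒  inside

inside=yes margin=8621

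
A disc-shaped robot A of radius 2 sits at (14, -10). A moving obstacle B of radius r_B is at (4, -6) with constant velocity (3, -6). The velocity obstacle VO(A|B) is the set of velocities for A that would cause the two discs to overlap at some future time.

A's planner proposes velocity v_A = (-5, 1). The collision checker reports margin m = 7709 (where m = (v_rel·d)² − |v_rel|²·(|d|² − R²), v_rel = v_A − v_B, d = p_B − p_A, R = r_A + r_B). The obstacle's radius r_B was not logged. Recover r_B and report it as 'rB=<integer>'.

m = 7709
d = (-10, 4);  v_rel = (-8, 7),  |v_rel|² = 113
v_rel×d = (-8)·(4) − (7)·(-10) = 38
since m = R²·113 − 38²:  R² = (1444 + 7709) / 113 = 81
R = √81 = 9  ⇒  r_B = 9 − 2 = 7

rB=7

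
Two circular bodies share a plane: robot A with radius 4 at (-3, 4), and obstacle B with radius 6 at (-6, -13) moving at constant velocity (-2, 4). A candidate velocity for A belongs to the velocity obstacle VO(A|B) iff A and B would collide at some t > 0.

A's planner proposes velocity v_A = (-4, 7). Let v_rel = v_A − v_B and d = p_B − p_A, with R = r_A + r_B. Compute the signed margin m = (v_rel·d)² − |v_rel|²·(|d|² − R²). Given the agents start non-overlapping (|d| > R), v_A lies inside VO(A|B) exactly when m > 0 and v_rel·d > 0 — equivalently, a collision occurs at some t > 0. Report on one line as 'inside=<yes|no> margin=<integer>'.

d = (-3, -17),  |d|² = 298;  R = 4+6 = 10,  c = 298−10² = 198
v_rel = (-2, 3),  |v_rel|² = 13;  v_rel·d = (-2)·(-3) + (3)·(-17) = -45
13·t² + 90·t + 198 = 0  ⇒  m = (-45)² − 13·198 = -549
m = -549 < 0,  v_rel·d = -45 < 0  ⇒  outside

inside=no margin=-549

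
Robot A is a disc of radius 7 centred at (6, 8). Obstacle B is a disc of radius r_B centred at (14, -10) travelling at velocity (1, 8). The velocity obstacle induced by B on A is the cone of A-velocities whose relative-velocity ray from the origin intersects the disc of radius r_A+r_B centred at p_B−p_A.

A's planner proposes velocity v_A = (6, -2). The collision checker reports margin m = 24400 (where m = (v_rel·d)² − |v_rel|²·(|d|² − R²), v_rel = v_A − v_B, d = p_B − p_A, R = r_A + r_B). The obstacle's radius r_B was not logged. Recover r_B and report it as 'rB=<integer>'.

m = 24400
d = (8, -18);  v_rel = (5, -10),  |v_rel|² = 125
v_rel×d = (5)·(-18) − (-10)·(8) = -10
since m = R²·125 − (-10)²:  R² = (100 + 24400) / 125 = 196
R = √196 = 14  ⇒  r_B = 14 − 7 = 7

rB=7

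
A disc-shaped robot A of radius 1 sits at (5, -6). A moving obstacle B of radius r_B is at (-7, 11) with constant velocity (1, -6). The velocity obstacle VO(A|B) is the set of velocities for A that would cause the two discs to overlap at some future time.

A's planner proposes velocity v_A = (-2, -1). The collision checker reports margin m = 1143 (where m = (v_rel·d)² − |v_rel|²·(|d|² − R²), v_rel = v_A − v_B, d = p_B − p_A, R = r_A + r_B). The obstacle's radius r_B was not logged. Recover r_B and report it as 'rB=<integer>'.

m = 1143
d = (-12, 17);  v_rel = (-3, 5),  |v_rel|² = 34
v_rel×d = (-3)·(17) − (5)·(-12) = 9
since m = R²·34 − 9²:  R² = (81 + 1143) / 34 = 36
R = √36 = 6  ⇒  r_B = 6 − 1 = 5

rB=5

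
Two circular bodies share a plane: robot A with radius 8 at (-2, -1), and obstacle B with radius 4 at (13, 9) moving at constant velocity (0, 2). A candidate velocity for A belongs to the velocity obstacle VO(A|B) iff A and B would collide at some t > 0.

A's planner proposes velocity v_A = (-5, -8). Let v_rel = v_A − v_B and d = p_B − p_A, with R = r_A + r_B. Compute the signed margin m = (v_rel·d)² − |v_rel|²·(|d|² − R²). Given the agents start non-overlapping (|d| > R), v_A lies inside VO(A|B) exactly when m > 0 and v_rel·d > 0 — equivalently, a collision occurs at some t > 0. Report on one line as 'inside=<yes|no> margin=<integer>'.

d = (15, 10),  |d|² = 325;  R = 8+4 = 12,  c = 325−12² = 181
v_rel = (-5, -10),  |v_rel|² = 125;  v_rel·d = (-5)·(15) + (-10)·(10) = -175
125·t² + 350·t + 181 = 0  ⇒  m = (-175)² − 125·181 = 8000
m = 8000 > 0,  v_rel·d = -175 < 0  ⇒  outside

inside=no margin=8000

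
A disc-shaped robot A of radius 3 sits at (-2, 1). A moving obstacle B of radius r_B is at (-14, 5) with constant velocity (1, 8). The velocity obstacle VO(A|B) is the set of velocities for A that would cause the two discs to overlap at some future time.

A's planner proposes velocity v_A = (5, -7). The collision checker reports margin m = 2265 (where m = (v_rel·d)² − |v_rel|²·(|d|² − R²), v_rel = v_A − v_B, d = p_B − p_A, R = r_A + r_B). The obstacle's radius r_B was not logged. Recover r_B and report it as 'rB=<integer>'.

m = 2265
d = (-12, 4);  v_rel = (4, -15),  |v_rel|² = 241
v_rel×d = (4)·(4) − (-15)·(-12) = -164
since m = R²·241 − (-164)²:  R² = (26896 + 2265) / 241 = 121
R = √121 = 11  ⇒  r_B = 11 − 3 = 8

rB=8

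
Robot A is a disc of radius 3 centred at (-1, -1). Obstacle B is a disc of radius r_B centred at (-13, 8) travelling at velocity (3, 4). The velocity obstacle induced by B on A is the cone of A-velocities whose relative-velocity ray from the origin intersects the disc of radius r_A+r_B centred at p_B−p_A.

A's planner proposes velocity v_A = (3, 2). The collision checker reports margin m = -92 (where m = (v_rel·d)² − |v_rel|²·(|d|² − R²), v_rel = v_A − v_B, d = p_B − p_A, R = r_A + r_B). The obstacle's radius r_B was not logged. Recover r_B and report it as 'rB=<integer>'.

m = -92
d = (-12, 9);  v_rel = (0, -2),  |v_rel|² = 4
v_rel×d = (0)·(9) − (-2)·(-12) = -24
since m = R²·4 − (-24)²:  R² = (576 + -92) / 4 = 121
R = √121 = 11  ⇒  r_B = 11 − 3 = 8

rB=8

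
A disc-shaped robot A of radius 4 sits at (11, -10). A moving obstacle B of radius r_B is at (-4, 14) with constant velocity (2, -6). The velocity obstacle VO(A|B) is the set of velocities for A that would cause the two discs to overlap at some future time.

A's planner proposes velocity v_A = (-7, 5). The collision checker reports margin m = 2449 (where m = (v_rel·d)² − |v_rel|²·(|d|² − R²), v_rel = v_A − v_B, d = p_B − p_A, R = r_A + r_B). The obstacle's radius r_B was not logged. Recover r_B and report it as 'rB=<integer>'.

m = 2449
d = (-15, 24);  v_rel = (-9, 11),  |v_rel|² = 202
v_rel×d = (-9)·(24) − (11)·(-15) = -51
since m = R²·202 − (-51)²:  R² = (2601 + 2449) / 202 = 25
R = √25 = 5  ⇒  r_B = 5 − 4 = 1

rB=1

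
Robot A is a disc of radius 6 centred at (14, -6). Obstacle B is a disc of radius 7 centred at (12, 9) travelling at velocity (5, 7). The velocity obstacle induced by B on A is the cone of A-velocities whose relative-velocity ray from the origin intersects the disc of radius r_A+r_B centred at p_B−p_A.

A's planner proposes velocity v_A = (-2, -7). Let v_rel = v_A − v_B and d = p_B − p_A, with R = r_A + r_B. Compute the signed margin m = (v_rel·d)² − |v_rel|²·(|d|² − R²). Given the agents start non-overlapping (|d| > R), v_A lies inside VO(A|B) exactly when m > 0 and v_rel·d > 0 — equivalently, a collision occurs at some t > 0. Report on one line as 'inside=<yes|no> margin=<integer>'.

d = (-2, 15),  |d|² = 229;  R = 6+7 = 13,  c = 229−13² = 60
v_rel = (-7, -14),  |v_rel|² = 245;  v_rel·d = (-7)·(-2) + (-14)·(15) = -196
245·t² + 392·t + 60 = 0  ⇒  m = (-196)² − 245·60 = 23716
m = 23716 > 0,  v_rel·d = -196 < 0  ⇒  outside

inside=no margin=23716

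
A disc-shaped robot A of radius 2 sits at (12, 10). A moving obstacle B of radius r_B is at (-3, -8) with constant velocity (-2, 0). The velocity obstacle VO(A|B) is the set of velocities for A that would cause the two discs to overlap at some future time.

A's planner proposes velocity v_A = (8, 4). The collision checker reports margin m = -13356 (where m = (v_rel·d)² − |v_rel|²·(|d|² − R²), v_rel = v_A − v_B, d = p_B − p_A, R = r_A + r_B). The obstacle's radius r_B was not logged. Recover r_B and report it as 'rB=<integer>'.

m = -13356
d = (-15, -18);  v_rel = (10, 4),  |v_rel|² = 116
v_rel×d = (10)·(-18) − (4)·(-15) = -120
since m = R²·116 − (-120)²:  R² = (14400 + -13356) / 116 = 9
R = √9 = 3  ⇒  r_B = 3 − 2 = 1

rB=1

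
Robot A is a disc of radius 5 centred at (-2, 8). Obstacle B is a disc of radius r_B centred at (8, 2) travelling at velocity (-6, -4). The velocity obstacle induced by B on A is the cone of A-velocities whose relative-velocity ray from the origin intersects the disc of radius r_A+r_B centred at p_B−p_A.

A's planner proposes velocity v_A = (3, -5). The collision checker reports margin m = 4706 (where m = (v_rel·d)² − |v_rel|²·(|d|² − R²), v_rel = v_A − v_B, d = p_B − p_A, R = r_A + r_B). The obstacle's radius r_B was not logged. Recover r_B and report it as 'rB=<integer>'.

m = 4706
d = (10, -6);  v_rel = (9, -1),  |v_rel|² = 82
v_rel×d = (9)·(-6) − (-1)·(10) = -44
since m = R²·82 − (-44)²:  R² = (1936 + 4706) / 82 = 81
R = √81 = 9  ⇒  r_B = 9 − 5 = 4

rB=4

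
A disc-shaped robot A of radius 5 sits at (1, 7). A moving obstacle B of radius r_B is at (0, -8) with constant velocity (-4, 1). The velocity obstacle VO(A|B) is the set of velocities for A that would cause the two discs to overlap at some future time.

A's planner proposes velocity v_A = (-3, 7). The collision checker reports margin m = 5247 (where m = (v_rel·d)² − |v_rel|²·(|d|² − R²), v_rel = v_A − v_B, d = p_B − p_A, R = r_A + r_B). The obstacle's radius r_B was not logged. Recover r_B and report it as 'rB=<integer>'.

m = 5247
d = (-1, -15);  v_rel = (1, 6),  |v_rel|² = 37
v_rel×d = (1)·(-15) − (6)·(-1) = -9
since m = R²·37 − (-9)²:  R² = (81 + 5247) / 37 = 144
R = √144 = 12  ⇒  r_B = 12 − 5 = 7

rB=7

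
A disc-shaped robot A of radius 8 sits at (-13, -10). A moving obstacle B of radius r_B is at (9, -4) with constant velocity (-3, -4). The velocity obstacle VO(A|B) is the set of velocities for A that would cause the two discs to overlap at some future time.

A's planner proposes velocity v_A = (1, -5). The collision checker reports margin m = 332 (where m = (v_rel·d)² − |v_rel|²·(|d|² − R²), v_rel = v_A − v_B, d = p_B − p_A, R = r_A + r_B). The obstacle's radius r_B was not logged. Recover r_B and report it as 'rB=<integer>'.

m = 332
d = (22, 6);  v_rel = (4, -1),  |v_rel|² = 17
v_rel×d = (4)·(6) − (-1)·(22) = 46
since m = R²·17 − 46²:  R² = (2116 + 332) / 17 = 144
R = √144 = 12  ⇒  r_B = 12 − 8 = 4

rB=4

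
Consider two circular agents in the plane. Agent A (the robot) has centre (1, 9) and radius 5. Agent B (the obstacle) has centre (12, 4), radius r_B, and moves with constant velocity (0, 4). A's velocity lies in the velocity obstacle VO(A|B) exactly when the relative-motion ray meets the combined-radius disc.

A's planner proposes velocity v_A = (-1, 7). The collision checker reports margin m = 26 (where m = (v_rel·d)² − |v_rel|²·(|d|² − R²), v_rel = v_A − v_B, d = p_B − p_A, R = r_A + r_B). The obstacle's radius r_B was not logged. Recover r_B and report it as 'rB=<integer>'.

m = 26
d = (11, -5);  v_rel = (-1, 3),  |v_rel|² = 10
v_rel×d = (-1)·(-5) − (3)·(11) = -28
since m = R²·10 − (-28)²:  R² = (784 + 26) / 10 = 81
R = √81 = 9  ⇒  r_B = 9 − 5 = 4

rB=4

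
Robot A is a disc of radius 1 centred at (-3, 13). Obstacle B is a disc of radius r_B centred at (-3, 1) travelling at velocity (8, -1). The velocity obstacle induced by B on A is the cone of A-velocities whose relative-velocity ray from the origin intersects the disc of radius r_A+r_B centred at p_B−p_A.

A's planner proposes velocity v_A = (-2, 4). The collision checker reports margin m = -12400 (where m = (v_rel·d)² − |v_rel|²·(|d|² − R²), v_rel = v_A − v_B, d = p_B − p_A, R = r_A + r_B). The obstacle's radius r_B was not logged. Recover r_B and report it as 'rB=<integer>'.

m = -12400
d = (0, -12);  v_rel = (-10, 5),  |v_rel|² = 125
v_rel×d = (-10)·(-12) − (5)·(0) = 120
since m = R²·125 − 120²:  R² = (14400 + -12400) / 125 = 16
R = √16 = 4  ⇒  r_B = 4 − 1 = 3

rB=3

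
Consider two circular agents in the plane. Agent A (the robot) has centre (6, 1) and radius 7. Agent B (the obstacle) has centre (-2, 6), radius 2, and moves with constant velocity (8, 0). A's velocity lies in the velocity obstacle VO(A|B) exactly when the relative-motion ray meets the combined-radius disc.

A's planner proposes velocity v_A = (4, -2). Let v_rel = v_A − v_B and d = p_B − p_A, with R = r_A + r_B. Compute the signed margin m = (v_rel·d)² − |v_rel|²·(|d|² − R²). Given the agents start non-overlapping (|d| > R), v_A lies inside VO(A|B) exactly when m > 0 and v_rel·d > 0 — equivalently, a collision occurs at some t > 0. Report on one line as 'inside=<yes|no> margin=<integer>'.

d = (-8, 5),  |d|² = 89;  R = 7+2 = 9,  c = 89−9² = 8
v_rel = (-4, -2),  |v_rel|² = 20;  v_rel·d = (-4)·(-8) + (-2)·(5) = 22
20·t² − 44·t + 8 = 0  ⇒  m = 22² − 20·8 = 324
m = 324 > 0,  v_rel·d = 22 > 0  ⇒  inside

inside=yes margin=324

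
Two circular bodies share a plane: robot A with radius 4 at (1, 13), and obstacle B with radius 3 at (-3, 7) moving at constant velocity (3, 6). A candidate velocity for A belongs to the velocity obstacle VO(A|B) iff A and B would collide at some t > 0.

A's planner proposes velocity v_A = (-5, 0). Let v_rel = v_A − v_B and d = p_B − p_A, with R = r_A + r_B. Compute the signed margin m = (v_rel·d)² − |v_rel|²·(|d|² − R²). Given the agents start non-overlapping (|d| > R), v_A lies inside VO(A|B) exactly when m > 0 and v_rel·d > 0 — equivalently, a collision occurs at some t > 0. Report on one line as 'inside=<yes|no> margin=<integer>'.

d = (-4, -6),  |d|² = 52;  R = 4+3 = 7,  c = 52−7² = 3
v_rel = (-8, -6),  |v_rel|² = 100;  v_rel·d = (-8)·(-4) + (-6)·(-6) = 68
100·t² − 136·t + 3 = 0  ⇒  m = 68² − 100·3 = 4324
m = 4324 > 0,  v_rel·d = 68 > 0  ⇒  inside

inside=yes margin=4324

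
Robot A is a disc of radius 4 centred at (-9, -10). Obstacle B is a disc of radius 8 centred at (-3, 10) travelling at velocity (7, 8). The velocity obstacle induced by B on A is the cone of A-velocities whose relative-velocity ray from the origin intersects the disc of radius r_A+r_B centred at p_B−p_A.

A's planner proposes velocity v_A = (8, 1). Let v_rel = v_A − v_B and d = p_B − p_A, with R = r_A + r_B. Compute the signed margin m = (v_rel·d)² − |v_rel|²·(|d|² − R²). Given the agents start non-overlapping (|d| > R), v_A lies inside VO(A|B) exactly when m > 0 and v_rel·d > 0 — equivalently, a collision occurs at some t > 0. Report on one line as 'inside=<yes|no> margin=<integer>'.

d = (6, 20),  |d|² = 436;  R = 4+8 = 12,  c = 436−12² = 292
v_rel = (1, -7),  |v_rel|² = 50;  v_rel·d = (1)·(6) + (-7)·(20) = -134
50·t² + 268·t + 292 = 0  ⇒  m = (-134)² − 50·292 = 3356
m = 3356 > 0,  v_rel·d = -134 < 0  ⇒  outside

inside=no margin=3356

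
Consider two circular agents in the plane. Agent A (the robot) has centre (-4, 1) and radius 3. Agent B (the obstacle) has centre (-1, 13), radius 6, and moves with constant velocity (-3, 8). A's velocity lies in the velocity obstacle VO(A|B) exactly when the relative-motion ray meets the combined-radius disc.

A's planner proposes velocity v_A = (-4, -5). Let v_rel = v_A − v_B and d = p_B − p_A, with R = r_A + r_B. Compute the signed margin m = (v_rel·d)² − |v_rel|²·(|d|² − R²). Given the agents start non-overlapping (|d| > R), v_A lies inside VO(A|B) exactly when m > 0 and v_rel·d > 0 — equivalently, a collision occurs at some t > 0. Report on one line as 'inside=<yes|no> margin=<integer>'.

d = (3, 12),  |d|² = 153;  R = 3+6 = 9,  c = 153−9² = 72
v_rel = (-1, -13),  |v_rel|² = 170;  v_rel·d = (-1)·(3) + (-13)·(12) = -159
170·t² + 318·t + 72 = 0  ⇒  m = (-159)² − 170·72 = 13041
m = 13041 > 0,  v_rel·d = -159 < 0  ⇒  outside

inside=no margin=13041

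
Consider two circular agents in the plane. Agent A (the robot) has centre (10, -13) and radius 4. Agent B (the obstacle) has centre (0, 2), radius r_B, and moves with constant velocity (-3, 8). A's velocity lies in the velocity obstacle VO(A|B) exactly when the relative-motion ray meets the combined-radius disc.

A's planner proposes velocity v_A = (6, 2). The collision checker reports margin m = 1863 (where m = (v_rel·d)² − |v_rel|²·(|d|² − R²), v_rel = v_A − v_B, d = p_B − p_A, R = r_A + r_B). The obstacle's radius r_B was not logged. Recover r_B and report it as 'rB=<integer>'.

m = 1863
d = (-10, 15);  v_rel = (9, -6),  |v_rel|² = 117
v_rel×d = (9)·(15) − (-6)·(-10) = 75
since m = R²·117 − 75²:  R² = (5625 + 1863) / 117 = 64
R = √64 = 8  ⇒  r_B = 8 − 4 = 4

rB=4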